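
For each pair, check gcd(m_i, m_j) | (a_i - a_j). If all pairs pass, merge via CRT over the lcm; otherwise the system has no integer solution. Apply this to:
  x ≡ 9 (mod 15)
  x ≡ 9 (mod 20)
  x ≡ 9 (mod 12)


Moduli 15, 20, 12 are not pairwise coprime, so CRT works modulo lcm(m_i) when all pairwise compatibility conditions hold.
Pairwise compatibility: gcd(m_i, m_j) must divide a_i - a_j for every pair.
Merge one congruence at a time:
  Start: x ≡ 9 (mod 15).
  Combine with x ≡ 9 (mod 20): gcd(15, 20) = 5; 9 - 9 = 0, which IS divisible by 5, so compatible.
    Write x = 9 + 15·t and substitute into x ≡ 9 (mod 20): 15·t ≡ 9 − 9 = 0 (mod 20).
    Divide the congruence (and modulus) by g = 5: 3·t ≡ 0 (mod 4).
    The inverse of 3 mod 4 is 3 (since 3·3 = 9 = 2·4 + 1), so t ≡ 3·0 = 0 ≡ 0 (mod 4).
    Then x = 9 + 15·0 = 9, valid modulo lcm(15, 20) = 60: x ≡ 9 (mod 60).
  Combine with x ≡ 9 (mod 12): gcd(60, 12) = 12; 9 - 9 = 0, which IS divisible by 12, so compatible.
    Write x = 9 + 60·t and substitute into x ≡ 9 (mod 12): 60·t ≡ 9 − 9 = 0 (mod 12).
    Divide the congruence (and modulus) by g = 12: 5·t ≡ 0 (mod 1).
    Modulo 1 every t works; take t = 0.
    Then x = 9 + 60·0 = 9, valid modulo lcm(60, 12) = 60: x ≡ 9 (mod 60).
Verify: 9 mod 15 = 9, 9 mod 20 = 9, 9 mod 12 = 9.

x ≡ 9 (mod 60).


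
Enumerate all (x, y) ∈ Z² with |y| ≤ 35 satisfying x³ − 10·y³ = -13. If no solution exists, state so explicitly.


The equation is x³ - 10y³ = -13. For fixed y, x³ = 10·y³ − 13, so a solution requires the RHS to be a perfect cube.
Strategy: iterate y from -35 to 35, compute RHS = 10·y³ − 13, and check whether it is a (positive or negative) perfect cube.
Check small values of y:
  y = 0: RHS = -13 is not a perfect cube.
  y = 1: RHS = -3 is not a perfect cube.
  y = -1: RHS = -23 is not a perfect cube.
  y = 2: RHS = 67 is not a perfect cube.
  y = -2: RHS = -93 is not a perfect cube.
  y = 3: RHS = 257 is not a perfect cube.
  y = -3: RHS = -283 is not a perfect cube.
Continuing the search up to |y| = 35 finds no solutions either.
No (x, y) in the scanned range satisfies the equation.

No integer solutions with |y| ≤ 35.


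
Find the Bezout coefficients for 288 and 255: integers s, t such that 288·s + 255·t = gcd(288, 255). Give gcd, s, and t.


Euclidean algorithm on (288, 255) — divide until remainder is 0:
  288 = 1 · 255 + 33
  255 = 7 · 33 + 24
  33 = 1 · 24 + 9
  24 = 2 · 9 + 6
  9 = 1 · 6 + 3
  6 = 2 · 3 + 0
gcd(288, 255) = 3.
Track Bezout coefficients alongside the remainders: start with r₀ = 288 = a·1 + b·0 (s = 1, t = 0) and r₁ = 255 = a·0 + b·1 (s = 0, t = 1); each new remainder r_{k+1} = r_{k-1} − q_k·r_k inherits s_{k+1} = s_{k-1} − q_k·s_k, t_{k+1} = t_{k-1} − q_k·t_k, so r_k = a·s_k + b·t_k at every step:
  q = 1: r = 33, s = 1 − 1·0 = 1, t = 0 − 1·1 = -1  (check: 288·1 + 255·(-1) = 33)
  q = 7: r = 24, s = 0 − 7·1 = -7, t = 1 − 7·(-1) = 8  (check: 288·(-7) + 255·8 = 24)
  q = 1: r = 9, s = 1 − 1·(-7) = 8, t = -1 − 1·8 = -9  (check: 288·8 + 255·(-9) = 9)
  q = 2: r = 6, s = -7 − 2·8 = -23, t = 8 − 2·(-9) = 26  (check: 288·(-23) + 255·26 = 6)
  q = 1: r = 3, s = 8 − 1·(-23) = 31, t = -9 − 1·26 = -35  (check: 288·31 + 255·(-35) = 3)
The row with r = 3 (the gcd) gives the Bezout coefficients s = 31, t = -35.
Result: 288 · (31) + 255 · (-35) = 3.

gcd(288, 255) = 3; s = 31, t = -35 (check: 288·31 + 255·(-35) = 3).


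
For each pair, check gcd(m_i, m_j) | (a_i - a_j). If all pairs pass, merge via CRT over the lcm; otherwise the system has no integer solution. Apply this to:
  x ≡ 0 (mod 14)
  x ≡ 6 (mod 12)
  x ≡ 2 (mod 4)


Moduli 14, 12, 4 are not pairwise coprime, so CRT works modulo lcm(m_i) when all pairwise compatibility conditions hold.
Pairwise compatibility: gcd(m_i, m_j) must divide a_i - a_j for every pair.
Merge one congruence at a time:
  Start: x ≡ 0 (mod 14).
  Combine with x ≡ 6 (mod 12): gcd(14, 12) = 2; 6 - 0 = 6, which IS divisible by 2, so compatible.
    Write x = 0 + 14·t and substitute into x ≡ 6 (mod 12): 14·t ≡ 6 − 0 = 6 (mod 12).
    Divide the congruence (and modulus) by g = 2: 7·t ≡ 3 (mod 6).
    Reduce coefficients mod 6: 1·t ≡ 3 (mod 6).
    So t ≡ 3 (mod 6).
    Then x = 0 + 14·3 = 42, valid modulo lcm(14, 12) = 84: x ≡ 42 (mod 84).
  Combine with x ≡ 2 (mod 4): gcd(84, 4) = 4; 2 - 42 = -40, which IS divisible by 4, so compatible.
    Write x = 42 + 84·t and substitute into x ≡ 2 (mod 4): 84·t ≡ 2 − 42 = -40 (mod 4).
    Divide the congruence (and modulus) by g = 4: 21·t ≡ -10 (mod 1).
    Modulo 1 every t works; take t = 0.
    Then x = 42 + 84·0 = 42, valid modulo lcm(84, 4) = 84: x ≡ 42 (mod 84).
Verify: 42 mod 14 = 0, 42 mod 12 = 6, 42 mod 4 = 2.

x ≡ 42 (mod 84).


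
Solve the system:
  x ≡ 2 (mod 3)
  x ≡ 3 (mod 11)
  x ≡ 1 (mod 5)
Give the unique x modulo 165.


Moduli 3, 11, 5 are pairwise coprime; by CRT there is a unique solution modulo M = 3 · 11 · 5 = 165.
Solve pairwise, accumulating the modulus:
  Start with x ≡ 2 (mod 3).
  Combine with x ≡ 3 (mod 11): since gcd(3, 11) = 1, we get a unique residue mod 33.
    Write x = 2 + 3·t and substitute into x ≡ 3 (mod 11): 3·t ≡ 3 − 2 = 1 (mod 11).
    The inverse of 3 mod 11 is 4 (since 3·4 = 12 = 1·11 + 1), so t ≡ 4·1 = 4 ≡ 4 (mod 11).
    Then x = 2 + 3·4 = 14, valid modulo lcm(3, 11) = 33: x ≡ 14 (mod 33).
  Combine with x ≡ 1 (mod 5): since gcd(33, 5) = 1, we get a unique residue mod 165.
    Write x = 14 + 33·t and substitute into x ≡ 1 (mod 5): 33·t ≡ 1 − 14 = -13 (mod 5).
    Reduce coefficients mod 5: 3·t ≡ 2 (mod 5).
    The inverse of 3 mod 5 is 2 (since 3·2 = 6 = 1·5 + 1), so t ≡ 2·2 = 4 ≡ 4 (mod 5).
    Then x = 14 + 33·4 = 146, valid modulo lcm(33, 5) = 165: x ≡ 146 (mod 165).
Verify: 146 mod 3 = 2 ✓, 146 mod 11 = 3 ✓, 146 mod 5 = 1 ✓.

x ≡ 146 (mod 165).


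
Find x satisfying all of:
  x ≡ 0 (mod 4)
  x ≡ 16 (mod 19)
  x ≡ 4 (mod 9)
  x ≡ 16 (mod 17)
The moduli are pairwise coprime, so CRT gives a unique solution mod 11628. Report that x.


Product of moduli M = 4 · 19 · 9 · 17 = 11628.
Merge one congruence at a time:
  Start: x ≡ 0 (mod 4).
  Combine with x ≡ 16 (mod 19); new modulus lcm = 76.
    Write x = 0 + 4·t and substitute into x ≡ 16 (mod 19): 4·t ≡ 16 − 0 = 16 (mod 19).
    The inverse of 4 mod 19 is 5 (since 4·5 = 20 = 1·19 + 1), so t ≡ 5·16 = 80 ≡ 4 (mod 19).
    Then x = 0 + 4·4 = 16, valid modulo lcm(4, 19) = 76: x ≡ 16 (mod 76).
  Combine with x ≡ 4 (mod 9); new modulus lcm = 684.
    Write x = 16 + 76·t and substitute into x ≡ 4 (mod 9): 76·t ≡ 4 − 16 = -12 (mod 9).
    Reduce coefficients mod 9: 4·t ≡ 6 (mod 9).
    The inverse of 4 mod 9 is 7 (since 4·7 = 28 = 3·9 + 1), so t ≡ 7·6 = 42 ≡ 6 (mod 9).
    Then x = 16 + 76·6 = 472, valid modulo lcm(76, 9) = 684: x ≡ 472 (mod 684).
  Combine with x ≡ 16 (mod 17); new modulus lcm = 11628.
    Write x = 472 + 684·t and substitute into x ≡ 16 (mod 17): 684·t ≡ 16 − 472 = -456 (mod 17).
    Reduce coefficients mod 17: 4·t ≡ 3 (mod 17).
    The inverse of 4 mod 17 is 13 (since 4·13 = 52 = 3·17 + 1), so t ≡ 13·3 = 39 ≡ 5 (mod 17).
    Then x = 472 + 684·5 = 3892, valid modulo lcm(684, 17) = 11628: x ≡ 3892 (mod 11628).
Verify against each original: 3892 mod 4 = 0, 3892 mod 19 = 16, 3892 mod 9 = 4, 3892 mod 17 = 16.

x ≡ 3892 (mod 11628).


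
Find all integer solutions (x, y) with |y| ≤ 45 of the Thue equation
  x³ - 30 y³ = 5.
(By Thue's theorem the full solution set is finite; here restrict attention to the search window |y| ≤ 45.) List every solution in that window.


The equation is x³ - 30y³ = 5. For fixed y, x³ = 30·y³ + 5, so a solution requires the RHS to be a perfect cube.
Strategy: iterate y from -45 to 45, compute RHS = 30·y³ + 5, and check whether it is a (positive or negative) perfect cube.
Check small values of y:
  y = 0: RHS = 5 is not a perfect cube.
  y = 1: RHS = 35 is not a perfect cube.
  y = -1: RHS = -25 is not a perfect cube.
  y = 2: RHS = 245 is not a perfect cube.
  y = -2: RHS = -235 is not a perfect cube.
  y = 3: RHS = 815 is not a perfect cube.
  y = -3: RHS = -805 is not a perfect cube.
Continuing the search up to |y| = 45 finds no solutions either.
No (x, y) in the scanned range satisfies the equation.

No integer solutions with |y| ≤ 45.


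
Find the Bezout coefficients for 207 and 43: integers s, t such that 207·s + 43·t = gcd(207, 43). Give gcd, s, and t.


Euclidean algorithm on (207, 43) — divide until remainder is 0:
  207 = 4 · 43 + 35
  43 = 1 · 35 + 8
  35 = 4 · 8 + 3
  8 = 2 · 3 + 2
  3 = 1 · 2 + 1
  2 = 2 · 1 + 0
gcd(207, 43) = 1.
Track Bezout coefficients alongside the remainders: start with r₀ = 207 = a·1 + b·0 (s = 1, t = 0) and r₁ = 43 = a·0 + b·1 (s = 0, t = 1); each new remainder r_{k+1} = r_{k-1} − q_k·r_k inherits s_{k+1} = s_{k-1} − q_k·s_k, t_{k+1} = t_{k-1} − q_k·t_k, so r_k = a·s_k + b·t_k at every step:
  q = 4: r = 35, s = 1 − 4·0 = 1, t = 0 − 4·1 = -4  (check: 207·1 + 43·(-4) = 35)
  q = 1: r = 8, s = 0 − 1·1 = -1, t = 1 − 1·(-4) = 5  (check: 207·(-1) + 43·5 = 8)
  q = 4: r = 3, s = 1 − 4·(-1) = 5, t = -4 − 4·5 = -24  (check: 207·5 + 43·(-24) = 3)
  q = 2: r = 2, s = -1 − 2·5 = -11, t = 5 − 2·(-24) = 53  (check: 207·(-11) + 43·53 = 2)
  q = 1: r = 1, s = 5 − 1·(-11) = 16, t = -24 − 1·53 = -77  (check: 207·16 + 43·(-77) = 1)
The row with r = 1 (the gcd) gives the Bezout coefficients s = 16, t = -77.
Result: 207 · (16) + 43 · (-77) = 1.

gcd(207, 43) = 1; s = 16, t = -77 (check: 207·16 + 43·(-77) = 1).


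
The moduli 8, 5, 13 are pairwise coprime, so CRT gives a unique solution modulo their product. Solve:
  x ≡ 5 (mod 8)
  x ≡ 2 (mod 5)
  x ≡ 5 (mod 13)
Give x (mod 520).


Moduli 8, 5, 13 are pairwise coprime; by CRT there is a unique solution modulo M = 8 · 5 · 13 = 520.
Solve pairwise, accumulating the modulus:
  Start with x ≡ 5 (mod 8).
  Combine with x ≡ 2 (mod 5): since gcd(8, 5) = 1, we get a unique residue mod 40.
    Write x = 5 + 8·t and substitute into x ≡ 2 (mod 5): 8·t ≡ 2 − 5 = -3 (mod 5).
    Reduce coefficients mod 5: 3·t ≡ 2 (mod 5).
    The inverse of 3 mod 5 is 2 (since 3·2 = 6 = 1·5 + 1), so t ≡ 2·2 = 4 ≡ 4 (mod 5).
    Then x = 5 + 8·4 = 37, valid modulo lcm(8, 5) = 40: x ≡ 37 (mod 40).
  Combine with x ≡ 5 (mod 13): since gcd(40, 13) = 1, we get a unique residue mod 520.
    Write x = 37 + 40·t and substitute into x ≡ 5 (mod 13): 40·t ≡ 5 − 37 = -32 (mod 13).
    Reduce coefficients mod 13: 1·t ≡ 7 (mod 13).
    So t ≡ 7 (mod 13).
    Then x = 37 + 40·7 = 317, valid modulo lcm(40, 13) = 520: x ≡ 317 (mod 520).
Verify: 317 mod 8 = 5 ✓, 317 mod 5 = 2 ✓, 317 mod 13 = 5 ✓.

x ≡ 317 (mod 520).


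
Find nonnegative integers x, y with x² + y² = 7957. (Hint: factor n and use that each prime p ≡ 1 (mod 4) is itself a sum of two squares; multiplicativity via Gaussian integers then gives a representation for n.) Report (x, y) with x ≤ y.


Step 1: Factor n = 7957 = 73 · 109.
Step 2: Check the mod-4 condition on each prime factor: 73 ≡ 1 (mod 4), exponent 1; 109 ≡ 1 (mod 4), exponent 1.
All primes ≡ 3 (mod 4) appear to even exponent (or don't appear), so by the two-squares theorem n IS expressible as a sum of two squares.
Step 3: Build a representation. Here n = 73 · 109 is a product of primes ≡ 1 (mod 4). Each prime p ≡ 1 (mod 4) is itself a sum of two squares; find a² by testing p − a² for a perfect square:
  73: 73 − 1² = 72, 73 − 2² = 69, 73 − 3² = 64 = 8² ⇒ 73 = 3² + 8².
  109: 109 − 1² = 108, 109 − 2² = 105, 109 − 3² = 100 = 10² ⇒ 109 = 3² + 10².
  Combine using the Brahmagupta–Fibonacci identity (a² + b²)(c² + d²) = (ac − bd)² + (ad + bc)² = (ac + bd)² + (ad − bc)²:
  73 · 109 = 7957: from (3² + 8²)(3² + 10²), take (3·3 − 8·10, 3·10 + 8·3) = (9 − 80, 30 + 24) = (-71, 54); dropping signs (only squares matter) gives (71, 54); check 71² + 54² = 5041 + 2916 = 7957 ✓.
Step 4: Order so x ≤ y and verify: 54² + 71² = 2916 + 5041 = 7957 = n. ✓

n = 7957 = 54² + 71² (one valid representation with x ≤ y).


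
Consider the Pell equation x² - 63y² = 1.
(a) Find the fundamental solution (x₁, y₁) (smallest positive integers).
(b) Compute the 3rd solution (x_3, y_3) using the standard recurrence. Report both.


Step 1: Find the fundamental solution (x₁, y₁) of x² - 63y² = 1.
  Expand √63 as a continued fraction. a₀ = ⌊√63⌋ = 7; iterate m_{k+1} = d_k·a_k − m_k, d_{k+1} = (63 − m_{k+1}²)/d_k, a_{k+1} = ⌊(a₀ + m_{k+1})/d_{k+1}⌋ (starting m₀ = 0, d₀ = 1), with convergents p_k = a_k·p_{k-1} + p_{k-2}, q_k = a_k·q_{k-1} + q_{k-2} (p₋₁ = 1, q₋₁ = 0):
  k = 0: a₀ = 7; p₀/q₀ = 7/1; p₀² − 63·q₀² = 49 − 63 = -14.
  k = 1: m = 7, d = 14, a = ⌊(7 + 7)/14⌋ = 1; p/q = (1·7 + 1)/(1·1 + 0) = 8/1; p² − 63·q² = 64 − 63 = 1.
  The first convergent with p² − 63·q² = 1 gives the fundamental solution (x₁, y₁) = (8, 1).
Step 2: Apply the recurrence (x_{n+1}, y_{n+1}) = (x₁x_n + 63y₁y_n, x₁y_n + y₁x_n) repeatedly.
  From (x_1, y_1) = (8, 1): x_2 = 8·8 + 63·1·1 = 127; y_2 = 8·1 + 1·8 = 16.
  From (x_2, y_2) = (127, 16): x_3 = 8·127 + 63·1·16 = 2024; y_3 = 8·16 + 1·127 = 255.
Step 3: Verify x_3² - 63·y_3² = 4096576 - 4096575 = 1 (should be 1). ✓

(x_1, y_1) = (8, 1); (x_3, y_3) = (2024, 255).


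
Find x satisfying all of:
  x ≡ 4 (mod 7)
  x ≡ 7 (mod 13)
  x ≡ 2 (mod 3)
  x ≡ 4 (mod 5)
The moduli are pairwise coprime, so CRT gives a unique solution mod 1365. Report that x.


Product of moduli M = 7 · 13 · 3 · 5 = 1365.
Merge one congruence at a time:
  Start: x ≡ 4 (mod 7).
  Combine with x ≡ 7 (mod 13); new modulus lcm = 91.
    Write x = 4 + 7·t and substitute into x ≡ 7 (mod 13): 7·t ≡ 7 − 4 = 3 (mod 13).
    The inverse of 7 mod 13 is 2 (since 7·2 = 14 = 1·13 + 1), so t ≡ 2·3 = 6 ≡ 6 (mod 13).
    Then x = 4 + 7·6 = 46, valid modulo lcm(7, 13) = 91: x ≡ 46 (mod 91).
  Combine with x ≡ 2 (mod 3); new modulus lcm = 273.
    Write x = 46 + 91·t and substitute into x ≡ 2 (mod 3): 91·t ≡ 2 − 46 = -44 (mod 3).
    Reduce coefficients mod 3: 1·t ≡ 1 (mod 3).
    So t ≡ 1 (mod 3).
    Then x = 46 + 91·1 = 137, valid modulo lcm(91, 3) = 273: x ≡ 137 (mod 273).
  Combine with x ≡ 4 (mod 5); new modulus lcm = 1365.
    Write x = 137 + 273·t and substitute into x ≡ 4 (mod 5): 273·t ≡ 4 − 137 = -133 (mod 5).
    Reduce coefficients mod 5: 3·t ≡ 2 (mod 5).
    The inverse of 3 mod 5 is 2 (since 3·2 = 6 = 1·5 + 1), so t ≡ 2·2 = 4 ≡ 4 (mod 5).
    Then x = 137 + 273·4 = 1229, valid modulo lcm(273, 5) = 1365: x ≡ 1229 (mod 1365).
Verify against each original: 1229 mod 7 = 4, 1229 mod 13 = 7, 1229 mod 3 = 2, 1229 mod 5 = 4.

x ≡ 1229 (mod 1365).


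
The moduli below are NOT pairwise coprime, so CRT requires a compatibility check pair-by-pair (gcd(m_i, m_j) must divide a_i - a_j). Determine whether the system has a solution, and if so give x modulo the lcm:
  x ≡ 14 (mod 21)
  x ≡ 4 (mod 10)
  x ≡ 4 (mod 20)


Moduli 21, 10, 20 are not pairwise coprime, so CRT works modulo lcm(m_i) when all pairwise compatibility conditions hold.
Pairwise compatibility: gcd(m_i, m_j) must divide a_i - a_j for every pair.
Merge one congruence at a time:
  Start: x ≡ 14 (mod 21).
  Combine with x ≡ 4 (mod 10): gcd(21, 10) = 1; 4 - 14 = -10, which IS divisible by 1, so compatible.
    Write x = 14 + 21·t and substitute into x ≡ 4 (mod 10): 21·t ≡ 4 − 14 = -10 (mod 10).
    Reduce coefficients mod 10: 1·t ≡ 0 (mod 10).
    So t ≡ 0 (mod 10).
    Then x = 14 + 21·0 = 14, valid modulo lcm(21, 10) = 210: x ≡ 14 (mod 210).
  Combine with x ≡ 4 (mod 20): gcd(210, 20) = 10; 4 - 14 = -10, which IS divisible by 10, so compatible.
    Write x = 14 + 210·t and substitute into x ≡ 4 (mod 20): 210·t ≡ 4 − 14 = -10 (mod 20).
    Divide the congruence (and modulus) by g = 10: 21·t ≡ -1 (mod 2).
    Reduce coefficients mod 2: 1·t ≡ 1 (mod 2).
    So t ≡ 1 (mod 2).
    Then x = 14 + 210·1 = 224, valid modulo lcm(210, 20) = 420: x ≡ 224 (mod 420).
Verify: 224 mod 21 = 14, 224 mod 10 = 4, 224 mod 20 = 4.

x ≡ 224 (mod 420).


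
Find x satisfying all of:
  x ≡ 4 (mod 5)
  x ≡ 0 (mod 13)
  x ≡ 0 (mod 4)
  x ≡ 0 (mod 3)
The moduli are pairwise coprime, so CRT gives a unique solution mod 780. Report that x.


Product of moduli M = 5 · 13 · 4 · 3 = 780.
Merge one congruence at a time:
  Start: x ≡ 4 (mod 5).
  Combine with x ≡ 0 (mod 13); new modulus lcm = 65.
    Write x = 4 + 5·t and substitute into x ≡ 0 (mod 13): 5·t ≡ 0 − 4 = -4 (mod 13).
    Reduce coefficients mod 13: 5·t ≡ 9 (mod 13).
    The inverse of 5 mod 13 is 8 (since 5·8 = 40 = 3·13 + 1), so t ≡ 8·9 = 72 ≡ 7 (mod 13).
    Then x = 4 + 5·7 = 39, valid modulo lcm(5, 13) = 65: x ≡ 39 (mod 65).
  Combine with x ≡ 0 (mod 4); new modulus lcm = 260.
    Write x = 39 + 65·t and substitute into x ≡ 0 (mod 4): 65·t ≡ 0 − 39 = -39 (mod 4).
    Reduce coefficients mod 4: 1·t ≡ 1 (mod 4).
    So t ≡ 1 (mod 4).
    Then x = 39 + 65·1 = 104, valid modulo lcm(65, 4) = 260: x ≡ 104 (mod 260).
  Combine with x ≡ 0 (mod 3); new modulus lcm = 780.
    Write x = 104 + 260·t and substitute into x ≡ 0 (mod 3): 260·t ≡ 0 − 104 = -104 (mod 3).
    Reduce coefficients mod 3: 2·t ≡ 1 (mod 3).
    The inverse of 2 mod 3 is 2 (since 2·2 = 4 = 1·3 + 1), so t ≡ 2·1 = 2 ≡ 2 (mod 3).
    Then x = 104 + 260·2 = 624, valid modulo lcm(260, 3) = 780: x ≡ 624 (mod 780).
Verify against each original: 624 mod 5 = 4, 624 mod 13 = 0, 624 mod 4 = 0, 624 mod 3 = 0.

x ≡ 624 (mod 780).


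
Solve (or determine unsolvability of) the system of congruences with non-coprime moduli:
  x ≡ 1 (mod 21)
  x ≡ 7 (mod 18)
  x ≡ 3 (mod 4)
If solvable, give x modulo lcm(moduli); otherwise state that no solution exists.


Moduli 21, 18, 4 are not pairwise coprime, so CRT works modulo lcm(m_i) when all pairwise compatibility conditions hold.
Pairwise compatibility: gcd(m_i, m_j) must divide a_i - a_j for every pair.
Merge one congruence at a time:
  Start: x ≡ 1 (mod 21).
  Combine with x ≡ 7 (mod 18): gcd(21, 18) = 3; 7 - 1 = 6, which IS divisible by 3, so compatible.
    Write x = 1 + 21·t and substitute into x ≡ 7 (mod 18): 21·t ≡ 7 − 1 = 6 (mod 18).
    Divide the congruence (and modulus) by g = 3: 7·t ≡ 2 (mod 6).
    Reduce coefficients mod 6: 1·t ≡ 2 (mod 6).
    So t ≡ 2 (mod 6).
    Then x = 1 + 21·2 = 43, valid modulo lcm(21, 18) = 126: x ≡ 43 (mod 126).
  Combine with x ≡ 3 (mod 4): gcd(126, 4) = 2; 3 - 43 = -40, which IS divisible by 2, so compatible.
    Write x = 43 + 126·t and substitute into x ≡ 3 (mod 4): 126·t ≡ 3 − 43 = -40 (mod 4).
    Divide the congruence (and modulus) by g = 2: 63·t ≡ -20 (mod 2).
    Reduce coefficients mod 2: 1·t ≡ 0 (mod 2).
    So t ≡ 0 (mod 2).
    Then x = 43 + 126·0 = 43, valid modulo lcm(126, 4) = 252: x ≡ 43 (mod 252).
Verify: 43 mod 21 = 1, 43 mod 18 = 7, 43 mod 4 = 3.

x ≡ 43 (mod 252).


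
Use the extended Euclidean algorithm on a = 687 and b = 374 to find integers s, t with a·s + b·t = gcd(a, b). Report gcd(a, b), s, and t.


Euclidean algorithm on (687, 374) — divide until remainder is 0:
  687 = 1 · 374 + 313
  374 = 1 · 313 + 61
  313 = 5 · 61 + 8
  61 = 7 · 8 + 5
  8 = 1 · 5 + 3
  5 = 1 · 3 + 2
  3 = 1 · 2 + 1
  2 = 2 · 1 + 0
gcd(687, 374) = 1.
Track Bezout coefficients alongside the remainders: start with r₀ = 687 = a·1 + b·0 (s = 1, t = 0) and r₁ = 374 = a·0 + b·1 (s = 0, t = 1); each new remainder r_{k+1} = r_{k-1} − q_k·r_k inherits s_{k+1} = s_{k-1} − q_k·s_k, t_{k+1} = t_{k-1} − q_k·t_k, so r_k = a·s_k + b·t_k at every step:
  q = 1: r = 313, s = 1 − 1·0 = 1, t = 0 − 1·1 = -1  (check: 687·1 + 374·(-1) = 313)
  q = 1: r = 61, s = 0 − 1·1 = -1, t = 1 − 1·(-1) = 2  (check: 687·(-1) + 374·2 = 61)
  q = 5: r = 8, s = 1 − 5·(-1) = 6, t = -1 − 5·2 = -11  (check: 687·6 + 374·(-11) = 8)
  q = 7: r = 5, s = -1 − 7·6 = -43, t = 2 − 7·(-11) = 79  (check: 687·(-43) + 374·79 = 5)
  q = 1: r = 3, s = 6 − 1·(-43) = 49, t = -11 − 1·79 = -90  (check: 687·49 + 374·(-90) = 3)
  q = 1: r = 2, s = -43 − 1·49 = -92, t = 79 − 1·(-90) = 169  (check: 687·(-92) + 374·169 = 2)
  q = 1: r = 1, s = 49 − 1·(-92) = 141, t = -90 − 1·169 = -259  (check: 687·141 + 374·(-259) = 1)
The row with r = 1 (the gcd) gives the Bezout coefficients s = 141, t = -259.
Result: 687 · (141) + 374 · (-259) = 1.

gcd(687, 374) = 1; s = 141, t = -259 (check: 687·141 + 374·(-259) = 1).


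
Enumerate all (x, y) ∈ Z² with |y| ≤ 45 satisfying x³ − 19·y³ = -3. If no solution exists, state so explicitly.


The equation is x³ - 19y³ = -3. For fixed y, x³ = 19·y³ − 3, so a solution requires the RHS to be a perfect cube.
Strategy: iterate y from -45 to 45, compute RHS = 19·y³ − 3, and check whether it is a (positive or negative) perfect cube.
Check small values of y:
  y = 0: RHS = -3 is not a perfect cube.
  y = 1: RHS = 16 is not a perfect cube.
  y = -1: RHS = -22 is not a perfect cube.
  y = 2: RHS = 149 is not a perfect cube.
  y = -2: RHS = -155 is not a perfect cube.
  y = 3: RHS = 510 is not a perfect cube.
  y = -3: RHS = -516 is not a perfect cube.
Continuing the search up to |y| = 45 finds no solutions either.
No (x, y) in the scanned range satisfies the equation.

No integer solutions with |y| ≤ 45.


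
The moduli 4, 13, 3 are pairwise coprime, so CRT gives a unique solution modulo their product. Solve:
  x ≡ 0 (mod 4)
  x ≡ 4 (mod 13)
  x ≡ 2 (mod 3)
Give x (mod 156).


Moduli 4, 13, 3 are pairwise coprime; by CRT there is a unique solution modulo M = 4 · 13 · 3 = 156.
Solve pairwise, accumulating the modulus:
  Start with x ≡ 0 (mod 4).
  Combine with x ≡ 4 (mod 13): since gcd(4, 13) = 1, we get a unique residue mod 52.
    Write x = 0 + 4·t and substitute into x ≡ 4 (mod 13): 4·t ≡ 4 − 0 = 4 (mod 13).
    The inverse of 4 mod 13 is 10 (since 4·10 = 40 = 3·13 + 1), so t ≡ 10·4 = 40 ≡ 1 (mod 13).
    Then x = 0 + 4·1 = 4, valid modulo lcm(4, 13) = 52: x ≡ 4 (mod 52).
  Combine with x ≡ 2 (mod 3): since gcd(52, 3) = 1, we get a unique residue mod 156.
    Write x = 4 + 52·t and substitute into x ≡ 2 (mod 3): 52·t ≡ 2 − 4 = -2 (mod 3).
    Reduce coefficients mod 3: 1·t ≡ 1 (mod 3).
    So t ≡ 1 (mod 3).
    Then x = 4 + 52·1 = 56, valid modulo lcm(52, 3) = 156: x ≡ 56 (mod 156).
Verify: 56 mod 4 = 0 ✓, 56 mod 13 = 4 ✓, 56 mod 3 = 2 ✓.

x ≡ 56 (mod 156).


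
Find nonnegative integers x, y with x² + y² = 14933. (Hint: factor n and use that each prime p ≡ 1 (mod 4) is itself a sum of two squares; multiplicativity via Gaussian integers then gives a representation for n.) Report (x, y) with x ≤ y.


Step 1: Factor n = 14933 = 109 · 137.
Step 2: Check the mod-4 condition on each prime factor: 109 ≡ 1 (mod 4), exponent 1; 137 ≡ 1 (mod 4), exponent 1.
All primes ≡ 3 (mod 4) appear to even exponent (or don't appear), so by the two-squares theorem n IS expressible as a sum of two squares.
Step 3: Build a representation. Here n = 109 · 137 is a product of primes ≡ 1 (mod 4). Each prime p ≡ 1 (mod 4) is itself a sum of two squares; find a² by testing p − a² for a perfect square:
  109: 109 − 1² = 108, 109 − 2² = 105, 109 − 3² = 100 = 10² ⇒ 109 = 3² + 10².
  137: 137 − 1² = 136, 137 − 2² = 133, 137 − 3² = 128, 137 − 4² = 121 = 11² ⇒ 137 = 4² + 11².
  Combine using the Brahmagupta–Fibonacci identity (a² + b²)(c² + d²) = (ac − bd)² + (ad + bc)² = (ac + bd)² + (ad − bc)²:
  109 · 137 = 14933: from (3² + 10²)(4² + 11²), take (3·4 − 10·11, 3·11 + 10·4) = (12 − 110, 33 + 40) = (-98, 73); dropping signs (only squares matter) gives (98, 73); check 98² + 73² = 9604 + 5329 = 14933 ✓.
Step 4: Order so x ≤ y and verify: 73² + 98² = 5329 + 9604 = 14933 = n. ✓

n = 14933 = 73² + 98² (one valid representation with x ≤ y).


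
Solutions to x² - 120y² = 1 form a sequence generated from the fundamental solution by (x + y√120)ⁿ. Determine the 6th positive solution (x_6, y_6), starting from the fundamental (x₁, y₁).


Step 1: Find the fundamental solution (x₁, y₁) of x² - 120y² = 1.
  Expand √120 as a continued fraction. a₀ = ⌊√120⌋ = 10; iterate m_{k+1} = d_k·a_k − m_k, d_{k+1} = (120 − m_{k+1}²)/d_k, a_{k+1} = ⌊(a₀ + m_{k+1})/d_{k+1}⌋ (starting m₀ = 0, d₀ = 1), with convergents p_k = a_k·p_{k-1} + p_{k-2}, q_k = a_k·q_{k-1} + q_{k-2} (p₋₁ = 1, q₋₁ = 0):
  k = 0: a₀ = 10; p₀/q₀ = 10/1; p₀² − 120·q₀² = 100 − 120 = -20.
  k = 1: m = 10, d = 20, a = ⌊(10 + 10)/20⌋ = 1; p/q = (1·10 + 1)/(1·1 + 0) = 11/1; p² − 120·q² = 121 − 120 = 1.
  The first convergent with p² − 120·q² = 1 gives the fundamental solution (x₁, y₁) = (11, 1).
Step 2: Apply the recurrence (x_{n+1}, y_{n+1}) = (x₁x_n + 120y₁y_n, x₁y_n + y₁x_n) repeatedly.
  From (x_1, y_1) = (11, 1): x_2 = 11·11 + 120·1·1 = 241; y_2 = 11·1 + 1·11 = 22.
  From (x_2, y_2) = (241, 22): x_3 = 11·241 + 120·1·22 = 5291; y_3 = 11·22 + 1·241 = 483.
  From (x_3, y_3) = (5291, 483): x_4 = 11·5291 + 120·1·483 = 116161; y_4 = 11·483 + 1·5291 = 10604.
  From (x_4, y_4) = (116161, 10604): x_5 = 11·116161 + 120·1·10604 = 2550251; y_5 = 11·10604 + 1·116161 = 232805.
  From (x_5, y_5) = (2550251, 232805): x_6 = 11·2550251 + 120·1·232805 = 55989361; y_6 = 11·232805 + 1·2550251 = 5111106.
Step 3: Verify x_6² - 120·y_6² = 3134808545188321 - 3134808545188320 = 1 (should be 1). ✓

(x_1, y_1) = (11, 1); (x_6, y_6) = (55989361, 5111106).


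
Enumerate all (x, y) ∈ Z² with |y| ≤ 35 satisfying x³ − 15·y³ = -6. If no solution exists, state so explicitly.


The equation is x³ - 15y³ = -6. For fixed y, x³ = 15·y³ − 6, so a solution requires the RHS to be a perfect cube.
Strategy: iterate y from -35 to 35, compute RHS = 15·y³ − 6, and check whether it is a (positive or negative) perfect cube.
Check small values of y:
  y = 0: RHS = -6 is not a perfect cube.
  y = 1: RHS = 9 is not a perfect cube.
  y = -1: RHS = -21 is not a perfect cube.
  y = 2: RHS = 114 is not a perfect cube.
  y = -2: RHS = -126 is not a perfect cube.
  y = 3: RHS = 399 is not a perfect cube.
  y = -3: RHS = -411 is not a perfect cube.
Continuing the search up to |y| = 35 finds no solutions either.
No (x, y) in the scanned range satisfies the equation.

No integer solutions with |y| ≤ 35.


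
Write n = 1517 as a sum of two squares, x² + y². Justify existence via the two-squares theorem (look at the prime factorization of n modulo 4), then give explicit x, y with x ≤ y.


Step 1: Factor n = 1517 = 37 · 41.
Step 2: Check the mod-4 condition on each prime factor: 37 ≡ 1 (mod 4), exponent 1; 41 ≡ 1 (mod 4), exponent 1.
All primes ≡ 3 (mod 4) appear to even exponent (or don't appear), so by the two-squares theorem n IS expressible as a sum of two squares.
Step 3: Build a representation. Here n = 37 · 41 is a product of primes ≡ 1 (mod 4). Each prime p ≡ 1 (mod 4) is itself a sum of two squares; find a² by testing p − a² for a perfect square:
  37: 37 − 1² = 36 = 6² ⇒ 37 = 1² + 6².
  41: 41 − 1² = 40, 41 − 2² = 37, 41 − 3² = 32, 41 − 4² = 25 = 5² ⇒ 41 = 4² + 5².
  Combine using the Brahmagupta–Fibonacci identity (a² + b²)(c² + d²) = (ac − bd)² + (ad + bc)² = (ac + bd)² + (ad − bc)²:
  37 · 41 = 1517: from (1² + 6²)(4² + 5²), take (1·4 − 6·5, 1·5 + 6·4) = (4 − 30, 5 + 24) = (-26, 29); dropping signs (only squares matter) gives (26, 29); check 26² + 29² = 676 + 841 = 1517 ✓.
Step 4: Order so x ≤ y and verify: 26² + 29² = 676 + 841 = 1517 = n. ✓

n = 1517 = 26² + 29² (one valid representation with x ≤ y).


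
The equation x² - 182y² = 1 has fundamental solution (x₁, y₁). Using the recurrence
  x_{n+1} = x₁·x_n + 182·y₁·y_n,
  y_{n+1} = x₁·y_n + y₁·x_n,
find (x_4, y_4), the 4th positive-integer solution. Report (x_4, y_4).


Step 1: Find the fundamental solution (x₁, y₁) of x² - 182y² = 1.
  Expand √182 as a continued fraction. a₀ = ⌊√182⌋ = 13; iterate m_{k+1} = d_k·a_k − m_k, d_{k+1} = (182 − m_{k+1}²)/d_k, a_{k+1} = ⌊(a₀ + m_{k+1})/d_{k+1}⌋ (starting m₀ = 0, d₀ = 1), with convergents p_k = a_k·p_{k-1} + p_{k-2}, q_k = a_k·q_{k-1} + q_{k-2} (p₋₁ = 1, q₋₁ = 0):
  k = 0: a₀ = 13; p₀/q₀ = 13/1; p₀² − 182·q₀² = 169 − 182 = -13.
  k = 1: m = 13, d = 13, a = ⌊(13 + 13)/13⌋ = 2; p/q = (2·13 + 1)/(2·1 + 0) = 27/2; p² − 182·q² = 729 − 728 = 1.
  The first convergent with p² − 182·q² = 1 gives the fundamental solution (x₁, y₁) = (27, 2).
Step 2: Apply the recurrence (x_{n+1}, y_{n+1}) = (x₁x_n + 182y₁y_n, x₁y_n + y₁x_n) repeatedly.
  From (x_1, y_1) = (27, 2): x_2 = 27·27 + 182·2·2 = 1457; y_2 = 27·2 + 2·27 = 108.
  From (x_2, y_2) = (1457, 108): x_3 = 27·1457 + 182·2·108 = 78651; y_3 = 27·108 + 2·1457 = 5830.
  From (x_3, y_3) = (78651, 5830): x_4 = 27·78651 + 182·2·5830 = 4245697; y_4 = 27·5830 + 2·78651 = 314712.
Step 3: Verify x_4² - 182·y_4² = 18025943015809 - 18025943015808 = 1 (should be 1). ✓

(x_1, y_1) = (27, 2); (x_4, y_4) = (4245697, 314712).


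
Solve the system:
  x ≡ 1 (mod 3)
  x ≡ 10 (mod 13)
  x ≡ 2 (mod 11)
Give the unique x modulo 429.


Moduli 3, 13, 11 are pairwise coprime; by CRT there is a unique solution modulo M = 3 · 13 · 11 = 429.
Solve pairwise, accumulating the modulus:
  Start with x ≡ 1 (mod 3).
  Combine with x ≡ 10 (mod 13): since gcd(3, 13) = 1, we get a unique residue mod 39.
    Write x = 1 + 3·t and substitute into x ≡ 10 (mod 13): 3·t ≡ 10 − 1 = 9 (mod 13).
    The inverse of 3 mod 13 is 9 (since 3·9 = 27 = 2·13 + 1), so t ≡ 9·9 = 81 ≡ 3 (mod 13).
    Then x = 1 + 3·3 = 10, valid modulo lcm(3, 13) = 39: x ≡ 10 (mod 39).
  Combine with x ≡ 2 (mod 11): since gcd(39, 11) = 1, we get a unique residue mod 429.
    Write x = 10 + 39·t and substitute into x ≡ 2 (mod 11): 39·t ≡ 2 − 10 = -8 (mod 11).
    Reduce coefficients mod 11: 6·t ≡ 3 (mod 11).
    The inverse of 6 mod 11 is 2 (since 6·2 = 12 = 1·11 + 1), so t ≡ 2·3 = 6 ≡ 6 (mod 11).
    Then x = 10 + 39·6 = 244, valid modulo lcm(39, 11) = 429: x ≡ 244 (mod 429).
Verify: 244 mod 3 = 1 ✓, 244 mod 13 = 10 ✓, 244 mod 11 = 2 ✓.

x ≡ 244 (mod 429).


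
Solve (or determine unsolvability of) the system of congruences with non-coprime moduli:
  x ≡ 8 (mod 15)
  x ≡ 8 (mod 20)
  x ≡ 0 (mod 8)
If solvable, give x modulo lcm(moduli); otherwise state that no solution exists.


Moduli 15, 20, 8 are not pairwise coprime, so CRT works modulo lcm(m_i) when all pairwise compatibility conditions hold.
Pairwise compatibility: gcd(m_i, m_j) must divide a_i - a_j for every pair.
Merge one congruence at a time:
  Start: x ≡ 8 (mod 15).
  Combine with x ≡ 8 (mod 20): gcd(15, 20) = 5; 8 - 8 = 0, which IS divisible by 5, so compatible.
    Write x = 8 + 15·t and substitute into x ≡ 8 (mod 20): 15·t ≡ 8 − 8 = 0 (mod 20).
    Divide the congruence (and modulus) by g = 5: 3·t ≡ 0 (mod 4).
    The inverse of 3 mod 4 is 3 (since 3·3 = 9 = 2·4 + 1), so t ≡ 3·0 = 0 ≡ 0 (mod 4).
    Then x = 8 + 15·0 = 8, valid modulo lcm(15, 20) = 60: x ≡ 8 (mod 60).
  Combine with x ≡ 0 (mod 8): gcd(60, 8) = 4; 0 - 8 = -8, which IS divisible by 4, so compatible.
    Write x = 8 + 60·t and substitute into x ≡ 0 (mod 8): 60·t ≡ 0 − 8 = -8 (mod 8).
    Divide the congruence (and modulus) by g = 4: 15·t ≡ -2 (mod 2).
    Reduce coefficients mod 2: 1·t ≡ 0 (mod 2).
    So t ≡ 0 (mod 2).
    Then x = 8 + 60·0 = 8, valid modulo lcm(60, 8) = 120: x ≡ 8 (mod 120).
Verify: 8 mod 15 = 8, 8 mod 20 = 8, 8 mod 8 = 0.

x ≡ 8 (mod 120).


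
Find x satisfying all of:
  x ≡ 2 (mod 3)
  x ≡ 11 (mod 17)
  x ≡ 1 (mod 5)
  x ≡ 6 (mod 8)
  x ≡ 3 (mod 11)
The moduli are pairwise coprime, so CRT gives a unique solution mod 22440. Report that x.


Product of moduli M = 3 · 17 · 5 · 8 · 11 = 22440.
Merge one congruence at a time:
  Start: x ≡ 2 (mod 3).
  Combine with x ≡ 11 (mod 17); new modulus lcm = 51.
    Write x = 2 + 3·t and substitute into x ≡ 11 (mod 17): 3·t ≡ 11 − 2 = 9 (mod 17).
    The inverse of 3 mod 17 is 6 (since 3·6 = 18 = 1·17 + 1), so t ≡ 6·9 = 54 ≡ 3 (mod 17).
    Then x = 2 + 3·3 = 11, valid modulo lcm(3, 17) = 51: x ≡ 11 (mod 51).
  Combine with x ≡ 1 (mod 5); new modulus lcm = 255.
    Write x = 11 + 51·t and substitute into x ≡ 1 (mod 5): 51·t ≡ 1 − 11 = -10 (mod 5).
    Reduce coefficients mod 5: 1·t ≡ 0 (mod 5).
    So t ≡ 0 (mod 5).
    Then x = 11 + 51·0 = 11, valid modulo lcm(51, 5) = 255: x ≡ 11 (mod 255).
  Combine with x ≡ 6 (mod 8); new modulus lcm = 2040.
    Write x = 11 + 255·t and substitute into x ≡ 6 (mod 8): 255·t ≡ 6 − 11 = -5 (mod 8).
    Reduce coefficients mod 8: 7·t ≡ 3 (mod 8).
    The inverse of 7 mod 8 is 7 (since 7·7 = 49 = 6·8 + 1), so t ≡ 7·3 = 21 ≡ 5 (mod 8).
    Then x = 11 + 255·5 = 1286, valid modulo lcm(255, 8) = 2040: x ≡ 1286 (mod 2040).
  Combine with x ≡ 3 (mod 11); new modulus lcm = 22440.
    Write x = 1286 + 2040·t and substitute into x ≡ 3 (mod 11): 2040·t ≡ 3 − 1286 = -1283 (mod 11).
    Reduce coefficients mod 11: 5·t ≡ 4 (mod 11).
    The inverse of 5 mod 11 is 9 (since 5·9 = 45 = 4·11 + 1), so t ≡ 9·4 = 36 ≡ 3 (mod 11).
    Then x = 1286 + 2040·3 = 7406, valid modulo lcm(2040, 11) = 22440: x ≡ 7406 (mod 22440).
Verify against each original: 7406 mod 3 = 2, 7406 mod 17 = 11, 7406 mod 5 = 1, 7406 mod 8 = 6, 7406 mod 11 = 3.

x ≡ 7406 (mod 22440).


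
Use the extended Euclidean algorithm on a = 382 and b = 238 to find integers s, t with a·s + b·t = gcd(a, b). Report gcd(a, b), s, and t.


Euclidean algorithm on (382, 238) — divide until remainder is 0:
  382 = 1 · 238 + 144
  238 = 1 · 144 + 94
  144 = 1 · 94 + 50
  94 = 1 · 50 + 44
  50 = 1 · 44 + 6
  44 = 7 · 6 + 2
  6 = 3 · 2 + 0
gcd(382, 238) = 2.
Track Bezout coefficients alongside the remainders: start with r₀ = 382 = a·1 + b·0 (s = 1, t = 0) and r₁ = 238 = a·0 + b·1 (s = 0, t = 1); each new remainder r_{k+1} = r_{k-1} − q_k·r_k inherits s_{k+1} = s_{k-1} − q_k·s_k, t_{k+1} = t_{k-1} − q_k·t_k, so r_k = a·s_k + b·t_k at every step:
  q = 1: r = 144, s = 1 − 1·0 = 1, t = 0 − 1·1 = -1  (check: 382·1 + 238·(-1) = 144)
  q = 1: r = 94, s = 0 − 1·1 = -1, t = 1 − 1·(-1) = 2  (check: 382·(-1) + 238·2 = 94)
  q = 1: r = 50, s = 1 − 1·(-1) = 2, t = -1 − 1·2 = -3  (check: 382·2 + 238·(-3) = 50)
  q = 1: r = 44, s = -1 − 1·2 = -3, t = 2 − 1·(-3) = 5  (check: 382·(-3) + 238·5 = 44)
  q = 1: r = 6, s = 2 − 1·(-3) = 5, t = -3 − 1·5 = -8  (check: 382·5 + 238·(-8) = 6)
  q = 7: r = 2, s = -3 − 7·5 = -38, t = 5 − 7·(-8) = 61  (check: 382·(-38) + 238·61 = 2)
The row with r = 2 (the gcd) gives the Bezout coefficients s = -38, t = 61.
Result: 382 · (-38) + 238 · (61) = 2.

gcd(382, 238) = 2; s = -38, t = 61 (check: 382·(-38) + 238·61 = 2).


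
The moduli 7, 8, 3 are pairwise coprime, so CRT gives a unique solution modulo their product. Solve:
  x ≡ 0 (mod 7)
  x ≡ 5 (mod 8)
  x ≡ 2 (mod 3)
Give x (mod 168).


Moduli 7, 8, 3 are pairwise coprime; by CRT there is a unique solution modulo M = 7 · 8 · 3 = 168.
Solve pairwise, accumulating the modulus:
  Start with x ≡ 0 (mod 7).
  Combine with x ≡ 5 (mod 8): since gcd(7, 8) = 1, we get a unique residue mod 56.
    Write x = 0 + 7·t and substitute into x ≡ 5 (mod 8): 7·t ≡ 5 − 0 = 5 (mod 8).
    The inverse of 7 mod 8 is 7 (since 7·7 = 49 = 6·8 + 1), so t ≡ 7·5 = 35 ≡ 3 (mod 8).
    Then x = 0 + 7·3 = 21, valid modulo lcm(7, 8) = 56: x ≡ 21 (mod 56).
  Combine with x ≡ 2 (mod 3): since gcd(56, 3) = 1, we get a unique residue mod 168.
    Write x = 21 + 56·t and substitute into x ≡ 2 (mod 3): 56·t ≡ 2 − 21 = -19 (mod 3).
    Reduce coefficients mod 3: 2·t ≡ 2 (mod 3).
    The inverse of 2 mod 3 is 2 (since 2·2 = 4 = 1·3 + 1), so t ≡ 2·2 = 4 ≡ 1 (mod 3).
    Then x = 21 + 56·1 = 77, valid modulo lcm(56, 3) = 168: x ≡ 77 (mod 168).
Verify: 77 mod 7 = 0 ✓, 77 mod 8 = 5 ✓, 77 mod 3 = 2 ✓.

x ≡ 77 (mod 168).


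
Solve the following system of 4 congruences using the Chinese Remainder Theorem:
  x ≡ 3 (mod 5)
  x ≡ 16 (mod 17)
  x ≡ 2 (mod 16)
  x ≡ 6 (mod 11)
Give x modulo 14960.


Product of moduli M = 5 · 17 · 16 · 11 = 14960.
Merge one congruence at a time:
  Start: x ≡ 3 (mod 5).
  Combine with x ≡ 16 (mod 17); new modulus lcm = 85.
    Write x = 3 + 5·t and substitute into x ≡ 16 (mod 17): 5·t ≡ 16 − 3 = 13 (mod 17).
    The inverse of 5 mod 17 is 7 (since 5·7 = 35 = 2·17 + 1), so t ≡ 7·13 = 91 ≡ 6 (mod 17).
    Then x = 3 + 5·6 = 33, valid modulo lcm(5, 17) = 85: x ≡ 33 (mod 85).
  Combine with x ≡ 2 (mod 16); new modulus lcm = 1360.
    Write x = 33 + 85·t and substitute into x ≡ 2 (mod 16): 85·t ≡ 2 − 33 = -31 (mod 16).
    Reduce coefficients mod 16: 5·t ≡ 1 (mod 16).
    The inverse of 5 mod 16 is 13 (since 5·13 = 65 = 4·16 + 1), so t ≡ 13·1 = 13 ≡ 13 (mod 16).
    Then x = 33 + 85·13 = 1138, valid modulo lcm(85, 16) = 1360: x ≡ 1138 (mod 1360).
  Combine with x ≡ 6 (mod 11); new modulus lcm = 14960.
    Write x = 1138 + 1360·t and substitute into x ≡ 6 (mod 11): 1360·t ≡ 6 − 1138 = -1132 (mod 11).
    Reduce coefficients mod 11: 7·t ≡ 1 (mod 11).
    The inverse of 7 mod 11 is 8 (since 7·8 = 56 = 5·11 + 1), so t ≡ 8·1 = 8 ≡ 8 (mod 11).
    Then x = 1138 + 1360·8 = 12018, valid modulo lcm(1360, 11) = 14960: x ≡ 12018 (mod 14960).
Verify against each original: 12018 mod 5 = 3, 12018 mod 17 = 16, 12018 mod 16 = 2, 12018 mod 11 = 6.

x ≡ 12018 (mod 14960).


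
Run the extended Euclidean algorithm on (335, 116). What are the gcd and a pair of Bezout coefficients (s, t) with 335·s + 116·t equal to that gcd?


Euclidean algorithm on (335, 116) — divide until remainder is 0:
  335 = 2 · 116 + 103
  116 = 1 · 103 + 13
  103 = 7 · 13 + 12
  13 = 1 · 12 + 1
  12 = 12 · 1 + 0
gcd(335, 116) = 1.
Track Bezout coefficients alongside the remainders: start with r₀ = 335 = a·1 + b·0 (s = 1, t = 0) and r₁ = 116 = a·0 + b·1 (s = 0, t = 1); each new remainder r_{k+1} = r_{k-1} − q_k·r_k inherits s_{k+1} = s_{k-1} − q_k·s_k, t_{k+1} = t_{k-1} − q_k·t_k, so r_k = a·s_k + b·t_k at every step:
  q = 2: r = 103, s = 1 − 2·0 = 1, t = 0 − 2·1 = -2  (check: 335·1 + 116·(-2) = 103)
  q = 1: r = 13, s = 0 − 1·1 = -1, t = 1 − 1·(-2) = 3  (check: 335·(-1) + 116·3 = 13)
  q = 7: r = 12, s = 1 − 7·(-1) = 8, t = -2 − 7·3 = -23  (check: 335·8 + 116·(-23) = 12)
  q = 1: r = 1, s = -1 − 1·8 = -9, t = 3 − 1·(-23) = 26  (check: 335·(-9) + 116·26 = 1)
The row with r = 1 (the gcd) gives the Bezout coefficients s = -9, t = 26.
Result: 335 · (-9) + 116 · (26) = 1.

gcd(335, 116) = 1; s = -9, t = 26 (check: 335·(-9) + 116·26 = 1).


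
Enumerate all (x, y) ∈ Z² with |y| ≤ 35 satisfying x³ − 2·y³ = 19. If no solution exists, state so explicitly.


The equation is x³ - 2y³ = 19. For fixed y, x³ = 2·y³ + 19, so a solution requires the RHS to be a perfect cube.
Strategy: iterate y from -35 to 35, compute RHS = 2·y³ + 19, and check whether it is a (positive or negative) perfect cube.
Check small values of y:
  y = 0: RHS = 19 is not a perfect cube.
  y = 1: RHS = 21 is not a perfect cube.
  y = -1: RHS = 17 is not a perfect cube.
  y = 2: RHS = 35 is not a perfect cube.
  y = -2: RHS = 3 is not a perfect cube.
  y = 3: RHS = 73 is not a perfect cube.
  y = -3: RHS = -35 is not a perfect cube.
Continuing the search up to |y| = 35 finds no solutions either.
No (x, y) in the scanned range satisfies the equation.

No integer solutions with |y| ≤ 35.
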